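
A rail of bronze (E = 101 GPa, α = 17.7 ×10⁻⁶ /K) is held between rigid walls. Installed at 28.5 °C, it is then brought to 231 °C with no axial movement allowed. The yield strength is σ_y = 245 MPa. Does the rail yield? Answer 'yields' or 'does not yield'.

ΔT = 202.5 K. Constrained thermal stress σ = E·α·ΔT = 101.0×10³ MPa × 17.7×10⁻⁶ × 202.5 = 362 MPa (compressive).
Compare to σ_y = 245 MPa: σ ≥ σ_y, so it yields.

yields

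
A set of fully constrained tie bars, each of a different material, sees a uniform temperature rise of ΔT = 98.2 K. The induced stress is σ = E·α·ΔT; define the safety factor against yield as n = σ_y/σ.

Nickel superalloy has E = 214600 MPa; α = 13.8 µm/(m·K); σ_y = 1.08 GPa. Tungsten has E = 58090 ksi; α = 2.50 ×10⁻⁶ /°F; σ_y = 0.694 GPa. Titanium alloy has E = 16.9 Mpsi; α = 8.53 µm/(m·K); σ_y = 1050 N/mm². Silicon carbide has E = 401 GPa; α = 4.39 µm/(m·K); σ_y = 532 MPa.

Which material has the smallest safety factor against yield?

In consistent units (E in GPa, α in ×10⁻⁶/K, σ_y in MPa):
  nickel superalloy: E = 214.6, α = 13.8, σ_y = 1080 → σ = 291 MPa, n = 3.71
  tungsten: E = 400.5, α = 4.50, σ_y = 694.0 → σ = 177 MPa, n = 3.92
  titanium alloy: E = 116.5, α = 8.53, σ_y = 1050 → σ = 97.6 MPa, n = 10.8
  silicon carbide: E = 401.0, α = 4.39, σ_y = 532.0 → σ = 173 MPa, n = 3.08
Silicon carbide has the lowest safety factor, n = 3.08.

silicon carbide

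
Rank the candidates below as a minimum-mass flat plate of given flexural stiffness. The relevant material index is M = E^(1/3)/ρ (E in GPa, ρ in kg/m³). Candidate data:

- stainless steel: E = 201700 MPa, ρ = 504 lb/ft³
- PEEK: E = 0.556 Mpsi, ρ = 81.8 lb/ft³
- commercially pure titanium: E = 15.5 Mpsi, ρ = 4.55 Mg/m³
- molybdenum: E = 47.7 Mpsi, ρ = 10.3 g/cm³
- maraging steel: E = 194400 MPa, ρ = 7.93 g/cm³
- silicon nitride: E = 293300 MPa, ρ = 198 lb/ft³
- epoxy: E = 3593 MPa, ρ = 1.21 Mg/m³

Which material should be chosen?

After converting to SI:
  stainless steel: E = 201.7 GPa, ρ = 8073 kg/m³
  PEEK: E = 3.833 GPa, ρ = 1310 kg/m³
  commercially pure titanium: E = 106.9 GPa, ρ = 4550 kg/m³
  molybdenum: E = 328.9 GPa, ρ = 10300 kg/m³
  maraging steel: E = 194.4 GPa, ρ = 7930 kg/m³
  silicon nitride: E = 293.3 GPa, ρ = 3172 kg/m³
  epoxy: E = 3.593 GPa, ρ = 1210 kg/m³
  silicon nitride: M = 2.09×10⁻³
  epoxy: M = 1.27×10⁻³
  PEEK: M = 1.19×10⁻³
  commercially pure titanium: M = 1.04×10⁻³
  maraging steel: M = 0.731×10⁻³
  stainless steel: M = 0.726×10⁻³
  molybdenum: M = 0.670×10⁻³
The maximum is for silicon nitride.

silicon nitride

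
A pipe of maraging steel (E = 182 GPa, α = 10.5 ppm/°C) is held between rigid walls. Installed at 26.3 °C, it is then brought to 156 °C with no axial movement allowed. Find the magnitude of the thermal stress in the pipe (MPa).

ΔT = 129.7 K. Constrained thermal stress σ = E·α·ΔT = 182.0×10³ MPa × 10.5×10⁻⁶ × 129.7 = 248 MPa (compressive).

248 MPa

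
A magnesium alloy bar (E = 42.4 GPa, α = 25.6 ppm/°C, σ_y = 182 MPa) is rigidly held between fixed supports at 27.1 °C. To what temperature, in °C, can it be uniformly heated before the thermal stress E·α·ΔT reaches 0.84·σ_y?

168 °C

E·α·ΔT = 152.9 MPa ⇒ ΔT = 152.9 / (42.40×10³ × 25.6×10⁻⁶) = 140.8 K.
T = 27.1 + 140.8 = 167.9 °C.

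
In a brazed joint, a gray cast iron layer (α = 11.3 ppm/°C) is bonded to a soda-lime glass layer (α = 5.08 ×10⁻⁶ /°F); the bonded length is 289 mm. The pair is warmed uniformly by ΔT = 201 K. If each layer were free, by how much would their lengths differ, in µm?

125 µm

soda-lime glass: α = 5.08×10⁻⁶/°F × 9/5 = 9.14×10⁻⁶/K.
Δα = |11.3 − 9.14|×10⁻⁶/K = 2.16×10⁻⁶/K.
ΔL_mismatch = Δα·L·ΔT = 2.16×10⁻⁶ × 289.0 mm × 201.0 K = 125 µm.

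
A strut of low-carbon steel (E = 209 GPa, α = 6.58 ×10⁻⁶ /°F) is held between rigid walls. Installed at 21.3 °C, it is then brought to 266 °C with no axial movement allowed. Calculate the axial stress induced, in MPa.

α = 6.58×10⁻⁶/°F × 9/5 = 11.8×10⁻⁶/K.
ΔT = 244.7 K. Constrained thermal stress σ = E·α·ΔT = 209.0×10³ MPa × 11.8×10⁻⁶ × 244.7 = 606 MPa (compressive).

606 MPa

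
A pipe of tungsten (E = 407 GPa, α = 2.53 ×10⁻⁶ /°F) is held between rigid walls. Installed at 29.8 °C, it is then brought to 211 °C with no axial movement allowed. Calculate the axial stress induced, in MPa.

336 MPa

α = 2.53×10⁻⁶/°F × 9/5 = 4.55×10⁻⁶/K.
ΔT = 181.2 K. Constrained thermal stress σ = E·α·ΔT = 407.0×10³ MPa × 4.55×10⁻⁶ × 181.2 = 336 MPa (compressive).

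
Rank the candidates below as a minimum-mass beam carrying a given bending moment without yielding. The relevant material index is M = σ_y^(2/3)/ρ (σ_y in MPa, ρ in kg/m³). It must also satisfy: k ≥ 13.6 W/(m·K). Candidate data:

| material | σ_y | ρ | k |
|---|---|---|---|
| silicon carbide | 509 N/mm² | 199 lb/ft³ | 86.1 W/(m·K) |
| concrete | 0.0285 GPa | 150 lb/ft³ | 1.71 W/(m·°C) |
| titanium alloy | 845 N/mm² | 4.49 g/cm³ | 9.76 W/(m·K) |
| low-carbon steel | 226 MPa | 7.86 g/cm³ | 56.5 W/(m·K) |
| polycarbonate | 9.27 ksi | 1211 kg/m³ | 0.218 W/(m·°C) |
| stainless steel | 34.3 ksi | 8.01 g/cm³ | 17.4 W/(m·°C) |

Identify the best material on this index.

silicon carbide

Screen on constraints: k ≥ 13.6 W/(m·K). Survivors: silicon carbide, low-carbon steel, stainless steel.
Convert each candidate to consistent units, then evaluate M:
  silicon carbide: σ_y = 509.0 MPa, ρ = 3188 kg/m³
  low-carbon steel: σ_y = 226.0 MPa, ρ = 7860 kg/m³
  stainless steel: σ_y = 236.5 MPa, ρ = 8010 kg/m³
  silicon carbide: M = 20.0×10⁻³
  stainless steel: M = 4.77×10⁻³
  low-carbon steel: M = 4.72×10⁻³
Silicon carbide ranks first.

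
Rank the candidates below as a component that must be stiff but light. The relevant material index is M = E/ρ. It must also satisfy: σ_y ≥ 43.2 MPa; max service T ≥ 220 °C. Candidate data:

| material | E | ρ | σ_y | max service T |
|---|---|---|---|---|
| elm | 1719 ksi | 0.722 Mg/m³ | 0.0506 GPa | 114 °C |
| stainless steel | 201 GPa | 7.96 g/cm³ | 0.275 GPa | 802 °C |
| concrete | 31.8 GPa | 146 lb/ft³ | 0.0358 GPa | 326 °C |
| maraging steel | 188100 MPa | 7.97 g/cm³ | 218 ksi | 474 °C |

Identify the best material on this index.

Screen on constraints: σ_y ≥ 43.2 MPa; max service T ≥ 220 °C. Survivors: stainless steel, maraging steel.
After converting to SI:
  stainless steel: E = 201.0 GPa, ρ = 7960 kg/m³
  maraging steel: E = 188.1 GPa, ρ = 7970 kg/m³
  stainless steel: M = 25.3 MN·m/kg
  maraging steel: M = 23.6 MN·m/kg
Highest index: stainless steel.

stainless steel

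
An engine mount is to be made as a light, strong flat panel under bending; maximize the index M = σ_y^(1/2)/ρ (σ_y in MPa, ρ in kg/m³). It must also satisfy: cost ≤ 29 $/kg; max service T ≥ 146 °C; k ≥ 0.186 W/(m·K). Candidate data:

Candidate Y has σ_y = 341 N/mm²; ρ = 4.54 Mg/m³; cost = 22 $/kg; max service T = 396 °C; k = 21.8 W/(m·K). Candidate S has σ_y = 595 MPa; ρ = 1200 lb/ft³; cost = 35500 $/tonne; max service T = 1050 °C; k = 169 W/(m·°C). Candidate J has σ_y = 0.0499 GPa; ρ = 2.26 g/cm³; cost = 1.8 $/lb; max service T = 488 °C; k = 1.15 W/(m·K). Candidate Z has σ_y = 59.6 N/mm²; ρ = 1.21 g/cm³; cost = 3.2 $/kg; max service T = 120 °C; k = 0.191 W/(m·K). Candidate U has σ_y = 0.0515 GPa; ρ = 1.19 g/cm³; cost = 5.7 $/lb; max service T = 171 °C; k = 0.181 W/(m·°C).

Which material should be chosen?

candidate Y

Screen on constraints: cost ≤ 29 $/kg; max service T ≥ 146 °C; k ≥ 0.186 W/(m·K). Survivors: candidate Y, candidate J.
In SI units:
  candidate Y: σ_y = 341.0 MPa, ρ = 4540 kg/m³
  candidate J: σ_y = 49.90 MPa, ρ = 2260 kg/m³
  candidate Y: M = 4.07×10⁻³
  candidate J: M = 3.13×10⁻³
The maximum is for candidate Y.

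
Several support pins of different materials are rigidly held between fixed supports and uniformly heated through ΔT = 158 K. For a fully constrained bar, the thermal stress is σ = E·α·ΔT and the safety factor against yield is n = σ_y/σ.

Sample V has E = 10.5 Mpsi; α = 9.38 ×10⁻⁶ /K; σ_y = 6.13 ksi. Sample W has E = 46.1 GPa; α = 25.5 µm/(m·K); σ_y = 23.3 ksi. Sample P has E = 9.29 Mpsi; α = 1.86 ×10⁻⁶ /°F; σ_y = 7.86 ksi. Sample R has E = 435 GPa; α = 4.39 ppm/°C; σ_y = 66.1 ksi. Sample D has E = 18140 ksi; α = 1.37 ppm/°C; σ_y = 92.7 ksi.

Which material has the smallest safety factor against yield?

Per material, after unit conversion:
  sample V: E = 72.39, α = 9.38, σ_y = 42.26 → σ = 107 MPa, n = 0.394
  sample W: E = 46.10, α = 25.5, σ_y = 160.6 → σ = 186 MPa, n = 0.865
  sample P: E = 64.05, α = 3.35, σ_y = 54.19 → σ = 33.9 MPa, n = 1.60
  sample R: E = 435.0, α = 4.39, σ_y = 455.7 → σ = 302 MPa, n = 1.51
  sample D: E = 125.1, α = 1.37, σ_y = 639.1 → σ = 27.1 MPa, n = 23.6
Sample V has the lowest safety factor, n = 0.394.

sample V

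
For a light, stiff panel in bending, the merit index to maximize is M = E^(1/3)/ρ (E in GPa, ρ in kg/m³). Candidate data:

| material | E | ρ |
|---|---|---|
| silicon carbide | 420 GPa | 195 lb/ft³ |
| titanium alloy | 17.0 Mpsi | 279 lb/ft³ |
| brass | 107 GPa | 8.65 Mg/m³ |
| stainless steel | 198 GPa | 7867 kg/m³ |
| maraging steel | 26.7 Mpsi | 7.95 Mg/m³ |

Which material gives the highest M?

silicon carbide

Convert each candidate to consistent units, then evaluate M:
  silicon carbide: E = 420.0 GPa, ρ = 3124 kg/m³
  titanium alloy: E = 117.2 GPa, ρ = 4469 kg/m³
  brass: E = 107.0 GPa, ρ = 8650 kg/m³
  stainless steel: E = 198.0 GPa, ρ = 7867 kg/m³
  maraging steel: E = 184.1 GPa, ρ = 7950 kg/m³
  silicon carbide: M = 2.40×10⁻³
  titanium alloy: M = 1.10×10⁻³
  stainless steel: M = 0.741×10⁻³
  maraging steel: M = 0.716×10⁻³
  brass: M = 0.549×10⁻³
The maximum is for silicon carbide.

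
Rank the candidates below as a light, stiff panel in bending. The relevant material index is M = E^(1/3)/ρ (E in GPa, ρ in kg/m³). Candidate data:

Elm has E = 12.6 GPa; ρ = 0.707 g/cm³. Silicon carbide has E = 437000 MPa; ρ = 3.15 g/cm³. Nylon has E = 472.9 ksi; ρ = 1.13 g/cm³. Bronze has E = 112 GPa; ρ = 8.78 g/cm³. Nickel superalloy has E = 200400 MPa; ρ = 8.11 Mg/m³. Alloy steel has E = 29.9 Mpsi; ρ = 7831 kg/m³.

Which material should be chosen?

elm

Putting every candidate on a common basis:
  elm: E = 12.60 GPa, ρ = 707.0 kg/m³
  silicon carbide: E = 437.0 GPa, ρ = 3150 kg/m³
  nylon: E = 3.261 GPa, ρ = 1130 kg/m³
  bronze: E = 112.0 GPa, ρ = 8780 kg/m³
  nickel superalloy: E = 200.4 GPa, ρ = 8110 kg/m³
  alloy steel: E = 206.2 GPa, ρ = 7831 kg/m³
  elm: M = 3.29×10⁻³
  silicon carbide: M = 2.41×10⁻³
  nylon: M = 1.31×10⁻³
  alloy steel: M = 0.754×10⁻³
  nickel superalloy: M = 0.722×10⁻³
  bronze: M = 0.549×10⁻³
Elm ranks first.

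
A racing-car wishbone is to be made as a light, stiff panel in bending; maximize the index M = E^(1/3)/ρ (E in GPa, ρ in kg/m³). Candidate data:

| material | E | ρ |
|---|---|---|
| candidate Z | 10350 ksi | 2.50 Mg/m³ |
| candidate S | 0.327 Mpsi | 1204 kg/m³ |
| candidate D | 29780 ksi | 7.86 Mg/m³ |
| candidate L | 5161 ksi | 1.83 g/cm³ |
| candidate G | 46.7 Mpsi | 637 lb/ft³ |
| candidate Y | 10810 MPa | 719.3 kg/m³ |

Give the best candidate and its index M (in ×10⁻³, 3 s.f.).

Putting every candidate on a common basis:
  candidate Z: E = 71.36 GPa, ρ = 2500 kg/m³
  candidate S: E = 2.255 GPa, ρ = 1204 kg/m³
  candidate D: E = 205.3 GPa, ρ = 7860 kg/m³
  candidate L: E = 35.58 GPa, ρ = 1830 kg/m³
  candidate G: E = 322.0 GPa, ρ = 10200 kg/m³
  candidate Y: E = 10.81 GPa, ρ = 719.3 kg/m³
  candidate Y: M = 3.07×10⁻³
  candidate L: M = 1.80×10⁻³
  candidate Z: M = 1.66×10⁻³
  candidate S: M = 1.09×10⁻³
  candidate D: M = 0.751×10⁻³
  candidate G: M = 0.672×10⁻³
Candidate Y ranks first.

candidate Y, M = 3.07×10⁻³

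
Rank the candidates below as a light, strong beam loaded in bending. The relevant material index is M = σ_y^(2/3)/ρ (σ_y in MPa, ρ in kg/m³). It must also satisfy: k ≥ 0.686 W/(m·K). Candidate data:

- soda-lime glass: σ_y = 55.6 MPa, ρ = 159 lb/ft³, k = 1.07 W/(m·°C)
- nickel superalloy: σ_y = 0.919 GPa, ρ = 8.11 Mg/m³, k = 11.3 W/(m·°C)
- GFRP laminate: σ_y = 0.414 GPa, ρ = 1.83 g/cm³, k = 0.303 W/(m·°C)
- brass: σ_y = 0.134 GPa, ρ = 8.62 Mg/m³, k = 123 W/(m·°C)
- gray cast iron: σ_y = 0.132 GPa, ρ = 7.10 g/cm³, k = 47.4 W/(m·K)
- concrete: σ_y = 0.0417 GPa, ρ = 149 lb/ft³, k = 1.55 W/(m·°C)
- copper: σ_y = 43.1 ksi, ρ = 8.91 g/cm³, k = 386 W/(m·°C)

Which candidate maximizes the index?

nickel superalloy

Screen on constraints: k ≥ 0.686 W/(m·K). Survivors: soda-lime glass, nickel superalloy, brass, gray cast iron, concrete, copper.
After converting to SI:
  soda-lime glass: σ_y = 55.60 MPa, ρ = 2547 kg/m³
  nickel superalloy: σ_y = 919.0 MPa, ρ = 8110 kg/m³
  brass: σ_y = 134.0 MPa, ρ = 8620 kg/m³
  gray cast iron: σ_y = 132.0 MPa, ρ = 7100 kg/m³
  concrete: σ_y = 41.70 MPa, ρ = 2387 kg/m³
  copper: σ_y = 297.2 MPa, ρ = 8910 kg/m³
  nickel superalloy: M = 11.7×10⁻³
  soda-lime glass: M = 5.72×10⁻³
  concrete: M = 5.04×10⁻³
  copper: M = 5.00×10⁻³
  gray cast iron: M = 3.65×10⁻³
  brass: M = 3.04×10⁻³
Nickel superalloy ranks first.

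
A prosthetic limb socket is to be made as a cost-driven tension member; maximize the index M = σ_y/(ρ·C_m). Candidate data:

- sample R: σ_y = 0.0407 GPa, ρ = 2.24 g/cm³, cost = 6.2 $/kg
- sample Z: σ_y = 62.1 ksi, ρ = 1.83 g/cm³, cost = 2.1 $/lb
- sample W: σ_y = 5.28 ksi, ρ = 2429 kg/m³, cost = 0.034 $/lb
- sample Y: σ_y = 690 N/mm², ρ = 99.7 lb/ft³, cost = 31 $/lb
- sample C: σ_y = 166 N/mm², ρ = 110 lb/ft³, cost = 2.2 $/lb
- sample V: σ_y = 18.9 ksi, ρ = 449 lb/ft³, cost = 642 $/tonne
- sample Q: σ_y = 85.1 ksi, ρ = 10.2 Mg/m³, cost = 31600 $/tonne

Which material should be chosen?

Normalizing units and computing the index:
  sample R: σ_y = 40.70 MPa, ρ = 2240 kg/m³, cost = 6.200 $/kg
  sample Z: σ_y = 428.2 MPa, ρ = 1830 kg/m³, cost = 4.630 $/kg
  sample W: σ_y = 36.40 MPa, ρ = 2429 kg/m³, cost = 0.07496 $/kg
  sample Y: σ_y = 690.0 MPa, ρ = 1597 kg/m³, cost = 68.34 $/kg
  sample C: σ_y = 166.0 MPa, ρ = 1762 kg/m³, cost = 4.850 $/kg
  sample V: σ_y = 130.3 MPa, ρ = 7192 kg/m³, cost = 0.6420 $/kg
  sample Q: σ_y = 586.7 MPa, ρ = 10200 kg/m³, cost = 31.60 $/kg
  sample W: M = 200 kN·m per $
  sample Z: M = 50.5 kN·m per $
  sample V: M = 28.2 kN·m per $
  sample C: M = 19.4 kN·m per $
  sample Y: M = 6.32 kN·m per $
  sample R: M = 2.93 kN·m per $
  sample Q: M = 1.82 kN·m per $
The maximum is for sample W.

sample W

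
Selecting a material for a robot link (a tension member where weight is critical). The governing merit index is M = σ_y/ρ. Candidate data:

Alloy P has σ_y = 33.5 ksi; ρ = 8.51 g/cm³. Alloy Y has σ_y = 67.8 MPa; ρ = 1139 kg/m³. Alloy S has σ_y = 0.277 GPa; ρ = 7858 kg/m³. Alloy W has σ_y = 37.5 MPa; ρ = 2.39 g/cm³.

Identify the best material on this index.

alloy Y

Putting every candidate on a common basis:
  alloy P: σ_y = 231.0 MPa, ρ = 8510 kg/m³
  alloy Y: σ_y = 67.80 MPa, ρ = 1139 kg/m³
  alloy S: σ_y = 277.0 MPa, ρ = 7858 kg/m³
  alloy W: σ_y = 37.50 MPa, ρ = 2390 kg/m³
  alloy Y: M = 59.5 kN·m/kg
  alloy S: M = 35.3 kN·m/kg
  alloy P: M = 27.1 kN·m/kg
  alloy W: M = 15.7 kN·m/kg
The maximum is for alloy Y.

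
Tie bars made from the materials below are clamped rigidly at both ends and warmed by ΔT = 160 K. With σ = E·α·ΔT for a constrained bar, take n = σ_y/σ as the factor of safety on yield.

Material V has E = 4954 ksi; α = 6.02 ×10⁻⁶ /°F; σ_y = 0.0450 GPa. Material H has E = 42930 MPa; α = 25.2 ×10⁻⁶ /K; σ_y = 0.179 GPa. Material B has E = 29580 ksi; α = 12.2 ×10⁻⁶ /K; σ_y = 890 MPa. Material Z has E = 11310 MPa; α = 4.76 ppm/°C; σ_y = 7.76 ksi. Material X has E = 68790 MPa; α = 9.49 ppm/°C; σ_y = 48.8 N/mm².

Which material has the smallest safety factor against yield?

With everything in SI (GPa, ×10⁻⁶/K, MPa):
  material V: E = 34.16, α = 10.8, σ_y = 45.00 → σ = 59.2 MPa, n = 0.760
  material H: E = 42.93, α = 25.2, σ_y = 179.0 → σ = 173 MPa, n = 1.03
  material B: E = 203.9, α = 12.2, σ_y = 890.0 → σ = 398 MPa, n = 2.24
  material Z: E = 11.31, α = 4.76, σ_y = 53.50 → σ = 8.61 MPa, n = 6.21
  material X: E = 68.79, α = 9.49, σ_y = 48.80 → σ = 104 MPa, n = 0.467
Smallest n: material X with n = 0.467.

material X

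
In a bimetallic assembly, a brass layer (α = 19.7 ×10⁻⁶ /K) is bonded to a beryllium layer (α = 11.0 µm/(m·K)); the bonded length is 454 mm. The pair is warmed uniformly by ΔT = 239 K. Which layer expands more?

α(brass) = 19.7×10⁻⁶/K vs α(beryllium) = 11.0×10⁻⁶/K.
Higher α expands more for the same ΔT: brass.

brass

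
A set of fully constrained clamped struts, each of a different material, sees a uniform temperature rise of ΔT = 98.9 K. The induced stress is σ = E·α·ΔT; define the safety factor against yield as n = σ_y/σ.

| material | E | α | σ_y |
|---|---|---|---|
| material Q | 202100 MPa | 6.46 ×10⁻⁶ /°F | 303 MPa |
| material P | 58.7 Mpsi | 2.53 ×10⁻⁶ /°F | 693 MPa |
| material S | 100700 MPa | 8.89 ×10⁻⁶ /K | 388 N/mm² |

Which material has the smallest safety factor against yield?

In consistent units (E in GPa, α in ×10⁻⁶/K, σ_y in MPa):
  material Q: E = 202.1, α = 11.6, σ_y = 303.0 → σ = 232 MPa, n = 1.30
  material P: E = 404.7, α = 4.55, σ_y = 693.0 → σ = 182 MPa, n = 3.80
  material S: E = 100.7, α = 8.89, σ_y = 388.0 → σ = 88.5 MPa, n = 4.38
The minimum is material Q at n = 1.30.

material Q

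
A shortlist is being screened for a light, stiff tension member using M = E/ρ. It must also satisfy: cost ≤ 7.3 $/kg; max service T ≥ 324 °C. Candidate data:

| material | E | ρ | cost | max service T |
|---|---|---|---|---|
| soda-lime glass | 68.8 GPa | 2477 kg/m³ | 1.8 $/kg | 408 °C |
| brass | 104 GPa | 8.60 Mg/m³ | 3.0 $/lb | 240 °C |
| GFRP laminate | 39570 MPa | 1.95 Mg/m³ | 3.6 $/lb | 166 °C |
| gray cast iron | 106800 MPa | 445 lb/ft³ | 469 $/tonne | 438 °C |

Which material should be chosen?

Screen on constraints: cost ≤ 7.3 $/kg; max service T ≥ 324 °C. Survivors: soda-lime glass, gray cast iron.
Normalizing units and computing the index:
  soda-lime glass: E = 68.80 GPa, ρ = 2477 kg/m³
  gray cast iron: E = 106.8 GPa, ρ = 7128 kg/m³
  soda-lime glass: M = 27.8 MN·m/kg
  gray cast iron: M = 15.0 MN·m/kg
The maximum is for soda-lime glass.

soda-lime glass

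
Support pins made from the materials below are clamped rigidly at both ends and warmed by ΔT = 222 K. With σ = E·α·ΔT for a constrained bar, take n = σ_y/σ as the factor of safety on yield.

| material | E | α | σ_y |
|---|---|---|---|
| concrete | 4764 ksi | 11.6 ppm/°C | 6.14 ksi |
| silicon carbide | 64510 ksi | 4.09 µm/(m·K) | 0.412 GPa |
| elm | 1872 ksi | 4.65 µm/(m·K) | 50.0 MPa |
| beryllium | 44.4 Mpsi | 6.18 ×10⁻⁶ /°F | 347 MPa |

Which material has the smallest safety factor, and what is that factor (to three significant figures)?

With everything in SI (GPa, ×10⁻⁶/K, MPa):
  concrete: E = 32.85, α = 11.6, σ_y = 42.33 → σ = 84.6 MPa, n = 0.500
  silicon carbide: E = 444.8, α = 4.09, σ_y = 412.0 → σ = 404 MPa, n = 1.02
  elm: E = 12.91, α = 4.65, σ_y = 50.00 → σ = 13.3 MPa, n = 3.75
  beryllium: E = 306.1, α = 11.1, σ_y = 347.0 → σ = 756 MPa, n = 0.459
The minimum is beryllium at n = 0.459.

beryllium, n = 0.459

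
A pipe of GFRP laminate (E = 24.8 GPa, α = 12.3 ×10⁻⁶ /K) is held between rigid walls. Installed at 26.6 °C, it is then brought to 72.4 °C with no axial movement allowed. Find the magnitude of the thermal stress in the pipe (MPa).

ΔT = 45.80 K. Constrained thermal stress σ = E·α·ΔT = 24.80×10³ MPa × 12.3×10⁻⁶ × 45.80 = 14.0 MPa (compressive).

14.0 MPa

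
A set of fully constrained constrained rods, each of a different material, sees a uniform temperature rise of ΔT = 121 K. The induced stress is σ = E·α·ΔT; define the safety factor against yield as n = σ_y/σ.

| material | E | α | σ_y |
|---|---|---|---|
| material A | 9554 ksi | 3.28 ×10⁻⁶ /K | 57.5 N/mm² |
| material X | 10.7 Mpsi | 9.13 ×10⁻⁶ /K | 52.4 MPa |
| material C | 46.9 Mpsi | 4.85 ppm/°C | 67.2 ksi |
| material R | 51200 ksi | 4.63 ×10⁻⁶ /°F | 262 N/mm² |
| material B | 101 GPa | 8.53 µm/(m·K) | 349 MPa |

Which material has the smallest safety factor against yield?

material X

Converting E to GPa, α to ×10⁻⁶/K, σ_y to MPa, then σ and n for each:
  material A: E = 65.87, α = 3.28, σ_y = 57.50 → σ = 26.1 MPa, n = 2.20
  material X: E = 73.77, α = 9.13, σ_y = 52.40 → σ = 81.5 MPa, n = 0.643
  material C: E = 323.4, α = 4.85, σ_y = 463.3 → σ = 190 MPa, n = 2.44
  material R: E = 353.0, α = 8.33, σ_y = 262.0 → σ = 356 MPa, n = 0.736
  material B: E = 101.0, α = 8.53, σ_y = 349.0 → σ = 104 MPa, n = 3.35
The minimum is material X at n = 0.643.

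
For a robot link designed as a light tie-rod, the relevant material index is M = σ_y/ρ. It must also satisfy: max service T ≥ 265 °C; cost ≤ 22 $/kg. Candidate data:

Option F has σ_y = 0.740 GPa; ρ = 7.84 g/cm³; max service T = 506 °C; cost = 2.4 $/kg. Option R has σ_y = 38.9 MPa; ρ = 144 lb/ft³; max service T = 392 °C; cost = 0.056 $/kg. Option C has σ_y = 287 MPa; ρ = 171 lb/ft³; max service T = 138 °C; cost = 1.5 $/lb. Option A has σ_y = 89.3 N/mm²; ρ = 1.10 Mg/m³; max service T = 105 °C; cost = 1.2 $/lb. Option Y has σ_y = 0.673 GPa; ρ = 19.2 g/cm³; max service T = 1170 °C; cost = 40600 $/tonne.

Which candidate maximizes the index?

Screen on constraints: max service T ≥ 265 °C; cost ≤ 22 $/kg. Survivors: option F, option R.
Convert each candidate to consistent units, then evaluate M:
  option F: σ_y = 740.0 MPa, ρ = 7840 kg/m³
  option R: σ_y = 38.90 MPa, ρ = 2307 kg/m³
  option F: M = 94.4 kN·m/kg
  option R: M = 16.9 kN·m/kg
Option F has the largest M.

option F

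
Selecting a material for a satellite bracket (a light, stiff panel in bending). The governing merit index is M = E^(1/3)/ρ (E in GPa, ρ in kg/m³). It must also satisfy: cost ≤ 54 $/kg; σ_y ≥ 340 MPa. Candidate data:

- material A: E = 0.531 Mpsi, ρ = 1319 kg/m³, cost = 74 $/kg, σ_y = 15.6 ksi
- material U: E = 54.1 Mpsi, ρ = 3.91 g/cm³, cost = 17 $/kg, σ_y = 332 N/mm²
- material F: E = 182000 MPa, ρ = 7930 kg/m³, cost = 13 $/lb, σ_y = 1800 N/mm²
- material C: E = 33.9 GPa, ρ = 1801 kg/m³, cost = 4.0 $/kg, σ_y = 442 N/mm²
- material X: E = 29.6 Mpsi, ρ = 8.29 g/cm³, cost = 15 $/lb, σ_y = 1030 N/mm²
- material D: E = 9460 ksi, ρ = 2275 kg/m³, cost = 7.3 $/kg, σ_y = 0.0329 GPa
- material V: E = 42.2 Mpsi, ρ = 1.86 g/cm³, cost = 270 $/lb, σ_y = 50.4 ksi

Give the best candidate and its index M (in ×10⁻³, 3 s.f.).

Screen on constraints: cost ≤ 54 $/kg; σ_y ≥ 340 MPa. Survivors: material F, material C, material X.
In SI units:
  material F: E = 182.0 GPa, ρ = 7930 kg/m³
  material C: E = 33.90 GPa, ρ = 1801 kg/m³
  material X: E = 204.1 GPa, ρ = 8290 kg/m³
  material C: M = 1.80×10⁻³
  material F: M = 0.715×10⁻³
  material X: M = 0.710×10⁻³
Material C ranks first.

material C, M = 1.80×10⁻³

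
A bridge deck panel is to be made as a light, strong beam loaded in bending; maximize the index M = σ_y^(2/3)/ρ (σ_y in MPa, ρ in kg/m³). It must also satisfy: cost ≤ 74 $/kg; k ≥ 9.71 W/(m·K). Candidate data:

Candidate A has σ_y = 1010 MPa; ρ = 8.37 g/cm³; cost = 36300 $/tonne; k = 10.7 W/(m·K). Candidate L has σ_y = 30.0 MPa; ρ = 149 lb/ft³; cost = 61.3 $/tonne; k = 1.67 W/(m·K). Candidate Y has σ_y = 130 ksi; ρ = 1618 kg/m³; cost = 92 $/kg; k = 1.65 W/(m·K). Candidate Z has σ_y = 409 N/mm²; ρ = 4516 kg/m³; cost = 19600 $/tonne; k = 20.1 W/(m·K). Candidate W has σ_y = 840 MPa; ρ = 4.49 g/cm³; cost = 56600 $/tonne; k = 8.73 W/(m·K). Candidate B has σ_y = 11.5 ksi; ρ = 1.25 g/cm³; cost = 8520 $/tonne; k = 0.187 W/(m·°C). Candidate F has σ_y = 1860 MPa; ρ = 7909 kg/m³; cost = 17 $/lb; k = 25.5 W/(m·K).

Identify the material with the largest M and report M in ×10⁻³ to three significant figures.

candidate F, M = 19.1×10⁻³

Screen on constraints: cost ≤ 74 $/kg; k ≥ 9.71 W/(m·K). Survivors: candidate A, candidate Z, candidate F.
Convert each candidate to consistent units, then evaluate M:
  candidate A: σ_y = 1010 MPa, ρ = 8370 kg/m³
  candidate Z: σ_y = 409.0 MPa, ρ = 4516 kg/m³
  candidate F: σ_y = 1860 MPa, ρ = 7909 kg/m³
  candidate F: M = 19.1×10⁻³
  candidate Z: M = 12.2×10⁻³
  candidate A: M = 12.0×10⁻³
Highest index: candidate F.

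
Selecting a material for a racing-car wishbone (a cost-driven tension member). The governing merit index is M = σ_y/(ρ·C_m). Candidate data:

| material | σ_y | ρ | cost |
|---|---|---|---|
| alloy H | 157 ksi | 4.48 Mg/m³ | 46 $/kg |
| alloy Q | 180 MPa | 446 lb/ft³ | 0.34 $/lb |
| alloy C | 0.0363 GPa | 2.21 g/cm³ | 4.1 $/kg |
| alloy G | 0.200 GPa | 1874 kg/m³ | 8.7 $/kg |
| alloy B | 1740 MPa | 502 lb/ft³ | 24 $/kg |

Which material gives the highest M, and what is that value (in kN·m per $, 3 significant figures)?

Putting every candidate on a common basis:
  alloy H: σ_y = 1082 MPa, ρ = 4480 kg/m³, cost = 46.00 $/kg
  alloy Q: σ_y = 180.0 MPa, ρ = 7144 kg/m³, cost = 0.7496 $/kg
  alloy C: σ_y = 36.30 MPa, ρ = 2210 kg/m³, cost = 4.100 $/kg
  alloy G: σ_y = 200.0 MPa, ρ = 1874 kg/m³, cost = 8.700 $/kg
  alloy B: σ_y = 1740 MPa, ρ = 8041 kg/m³, cost = 24.00 $/kg
  alloy Q: M = 33.6 kN·m per $
  alloy G: M = 12.3 kN·m per $
  alloy B: M = 9.02 kN·m per $
  alloy H: M = 5.25 kN·m per $
  alloy C: M = 4.01 kN·m per $
Alloy Q ranks first.

alloy Q, M = 33.6 kN·m per $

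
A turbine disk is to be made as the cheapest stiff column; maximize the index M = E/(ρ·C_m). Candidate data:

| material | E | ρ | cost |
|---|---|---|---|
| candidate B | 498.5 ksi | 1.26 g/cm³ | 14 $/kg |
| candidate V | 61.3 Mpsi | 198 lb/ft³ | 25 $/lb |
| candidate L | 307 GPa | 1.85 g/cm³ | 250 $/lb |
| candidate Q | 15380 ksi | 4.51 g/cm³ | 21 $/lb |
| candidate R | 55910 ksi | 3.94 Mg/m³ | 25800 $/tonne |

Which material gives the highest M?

Normalizing units and computing the index:
  candidate B: E = 3.437 GPa, ρ = 1260 kg/m³, cost = 14.00 $/kg
  candidate V: E = 422.6 GPa, ρ = 3172 kg/m³, cost = 55.11 $/kg
  candidate L: E = 307.0 GPa, ρ = 1850 kg/m³, cost = 551.1 $/kg
  candidate Q: E = 106.0 GPa, ρ = 4510 kg/m³, cost = 46.30 $/kg
  candidate R: E = 385.5 GPa, ρ = 3940 kg/m³, cost = 25.80 $/kg
  candidate R: M = 3.79 MN·m per $
  candidate V: M = 2.42 MN·m per $
  candidate Q: M = 0.508 MN·m per $
  candidate L: M = 0.301 MN·m per $
  candidate B: M = 0.195 MN·m per $
Candidate R ranks first.

candidate R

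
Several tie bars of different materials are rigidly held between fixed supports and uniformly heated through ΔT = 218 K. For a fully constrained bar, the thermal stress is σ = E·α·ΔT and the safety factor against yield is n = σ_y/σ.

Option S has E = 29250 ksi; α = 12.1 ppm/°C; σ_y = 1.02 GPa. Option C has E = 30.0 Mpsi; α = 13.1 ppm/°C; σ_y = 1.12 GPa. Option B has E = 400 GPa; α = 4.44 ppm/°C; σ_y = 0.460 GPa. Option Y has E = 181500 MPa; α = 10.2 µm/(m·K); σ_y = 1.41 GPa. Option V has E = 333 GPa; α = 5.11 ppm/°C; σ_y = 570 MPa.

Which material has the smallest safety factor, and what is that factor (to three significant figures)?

option B, n = 1.19

Converting E to GPa, α to ×10⁻⁶/K, σ_y to MPa, then σ and n for each:
  option S: E = 201.7, α = 12.1, σ_y = 1020 → σ = 532 MPa, n = 1.92
  option C: E = 206.8, α = 13.1, σ_y = 1120 → σ = 591 MPa, n = 1.90
  option B: E = 400.0, α = 4.44, σ_y = 460.0 → σ = 387 MPa, n = 1.19
  option Y: E = 181.5, α = 10.2, σ_y = 1410 → σ = 404 MPa, n = 3.49
  option V: E = 333.0, α = 5.11, σ_y = 570.0 → σ = 371 MPa, n = 1.54
The minimum is option B at n = 1.19.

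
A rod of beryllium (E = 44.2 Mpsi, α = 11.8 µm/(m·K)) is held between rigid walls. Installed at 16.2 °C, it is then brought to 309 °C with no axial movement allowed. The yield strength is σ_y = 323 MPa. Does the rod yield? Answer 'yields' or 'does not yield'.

E = 44.2 Mpsi = 304.7 GPa.
ΔT = 292.8 K. Constrained thermal stress σ = E·α·ΔT = 304.7×10³ MPa × 11.8×10⁻⁶ × 292.8 = 1050 MPa (compressive).
Compare to σ_y = 323 MPa: σ ≥ σ_y, so it yields.

yields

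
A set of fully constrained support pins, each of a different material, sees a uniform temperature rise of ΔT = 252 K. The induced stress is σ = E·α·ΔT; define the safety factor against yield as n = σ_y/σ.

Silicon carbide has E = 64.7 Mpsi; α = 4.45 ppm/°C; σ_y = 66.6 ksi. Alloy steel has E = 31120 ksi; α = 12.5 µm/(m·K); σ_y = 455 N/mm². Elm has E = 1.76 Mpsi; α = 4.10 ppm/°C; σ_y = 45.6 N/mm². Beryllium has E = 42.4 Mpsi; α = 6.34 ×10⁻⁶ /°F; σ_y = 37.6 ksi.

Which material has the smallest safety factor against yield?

In consistent units (E in GPa, α in ×10⁻⁶/K, σ_y in MPa):
  silicon carbide: E = 446.1, α = 4.45, σ_y = 459.2 → σ = 500 MPa, n = 0.918
  alloy steel: E = 214.6, α = 12.5, σ_y = 455.0 → σ = 676 MPa, n = 0.673
  elm: E = 12.13, α = 4.10, σ_y = 45.60 → σ = 12.5 MPa, n = 3.64
  beryllium: E = 292.3, α = 11.4, σ_y = 259.2 → σ = 841 MPa, n = 0.308
Smallest n: beryllium with n = 0.308.

beryllium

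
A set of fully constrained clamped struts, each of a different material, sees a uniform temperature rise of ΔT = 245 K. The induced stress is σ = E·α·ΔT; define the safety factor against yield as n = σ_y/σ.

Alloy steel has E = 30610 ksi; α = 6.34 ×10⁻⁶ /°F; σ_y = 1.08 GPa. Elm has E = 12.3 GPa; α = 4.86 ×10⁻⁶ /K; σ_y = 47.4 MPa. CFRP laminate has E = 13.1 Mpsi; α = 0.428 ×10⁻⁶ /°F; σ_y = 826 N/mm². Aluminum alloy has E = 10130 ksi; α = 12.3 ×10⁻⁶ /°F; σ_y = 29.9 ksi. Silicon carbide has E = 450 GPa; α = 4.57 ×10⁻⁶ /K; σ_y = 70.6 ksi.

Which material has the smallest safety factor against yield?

In consistent units (E in GPa, α in ×10⁻⁶/K, σ_y in MPa):
  alloy steel: E = 211.0, α = 11.4, σ_y = 1080 → σ = 590 MPa, n = 1.83
  elm: E = 12.30, α = 4.86, σ_y = 47.40 → σ = 14.6 MPa, n = 3.24
  CFRP laminate: E = 90.32, α = 0.770, σ_y = 826.0 → σ = 17.0 MPa, n = 48.5
  aluminum alloy: E = 69.84, α = 22.1, σ_y = 206.2 → σ = 379 MPa, n = 0.544
  silicon carbide: E = 450.0, α = 4.57, σ_y = 486.8 → σ = 504 MPa, n = 0.966
The minimum is aluminum alloy at n = 0.544.

aluminum alloy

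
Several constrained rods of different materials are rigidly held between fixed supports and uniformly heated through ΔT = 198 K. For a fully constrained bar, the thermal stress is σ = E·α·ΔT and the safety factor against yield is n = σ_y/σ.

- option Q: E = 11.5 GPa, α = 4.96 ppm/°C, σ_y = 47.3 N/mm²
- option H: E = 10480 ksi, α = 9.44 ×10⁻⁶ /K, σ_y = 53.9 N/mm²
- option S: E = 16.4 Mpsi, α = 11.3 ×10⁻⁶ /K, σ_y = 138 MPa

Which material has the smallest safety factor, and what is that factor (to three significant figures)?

In consistent units (E in GPa, α in ×10⁻⁶/K, σ_y in MPa):
  option Q: E = 11.50, α = 4.96, σ_y = 47.30 → σ = 11.3 MPa, n = 4.19
  option H: E = 72.26, α = 9.44, σ_y = 53.90 → σ = 135 MPa, n = 0.399
  option S: E = 113.1, α = 11.3, σ_y = 138.0 → σ = 253 MPa, n = 0.545
Option H has the lowest safety factor, n = 0.399.

option H, n = 0.399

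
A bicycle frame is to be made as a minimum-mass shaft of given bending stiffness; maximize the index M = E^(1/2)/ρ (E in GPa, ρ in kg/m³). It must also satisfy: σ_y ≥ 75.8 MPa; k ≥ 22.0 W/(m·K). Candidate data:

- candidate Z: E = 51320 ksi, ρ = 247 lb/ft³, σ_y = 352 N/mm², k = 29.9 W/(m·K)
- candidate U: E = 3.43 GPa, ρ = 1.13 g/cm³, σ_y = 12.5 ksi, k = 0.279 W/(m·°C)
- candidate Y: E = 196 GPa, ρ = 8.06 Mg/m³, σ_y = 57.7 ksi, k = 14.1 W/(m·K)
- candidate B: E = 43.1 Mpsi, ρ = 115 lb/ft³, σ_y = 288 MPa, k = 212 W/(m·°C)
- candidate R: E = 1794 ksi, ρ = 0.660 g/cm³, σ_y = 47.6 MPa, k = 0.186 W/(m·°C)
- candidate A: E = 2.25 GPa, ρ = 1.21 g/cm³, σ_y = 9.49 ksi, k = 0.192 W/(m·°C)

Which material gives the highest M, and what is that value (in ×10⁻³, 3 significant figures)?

candidate B, M = 9.36×10⁻³

Screen on constraints: σ_y ≥ 75.8 MPa; k ≥ 22.0 W/(m·K). Survivors: candidate Z, candidate B.
Convert each candidate to consistent units, then evaluate M:
  candidate Z: E = 353.8 GPa, ρ = 3957 kg/m³
  candidate B: E = 297.2 GPa, ρ = 1842 kg/m³
  candidate B: M = 9.36×10⁻³
  candidate Z: M = 4.75×10⁻³
Highest index: candidate B.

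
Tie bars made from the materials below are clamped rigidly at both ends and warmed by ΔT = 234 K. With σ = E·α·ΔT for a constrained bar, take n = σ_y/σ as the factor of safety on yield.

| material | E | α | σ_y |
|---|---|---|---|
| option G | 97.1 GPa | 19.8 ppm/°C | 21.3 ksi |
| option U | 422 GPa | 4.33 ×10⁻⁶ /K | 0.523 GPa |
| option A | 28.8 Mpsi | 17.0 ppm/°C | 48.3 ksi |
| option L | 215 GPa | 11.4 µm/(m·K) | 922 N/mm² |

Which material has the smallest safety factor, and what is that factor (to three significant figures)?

Converting E to GPa, α to ×10⁻⁶/K, σ_y to MPa, then σ and n for each:
  option G: E = 97.10, α = 19.8, σ_y = 146.9 → σ = 450 MPa, n = 0.326
  option U: E = 422.0, α = 4.33, σ_y = 523.0 → σ = 428 MPa, n = 1.22
  option A: E = 198.6, α = 17.0, σ_y = 333.0 → σ = 790 MPa, n = 0.422
  option L: E = 215.0, α = 11.4, σ_y = 922.0 → σ = 574 MPa, n = 1.61
Option G has the lowest safety factor, n = 0.326.

option G, n = 0.326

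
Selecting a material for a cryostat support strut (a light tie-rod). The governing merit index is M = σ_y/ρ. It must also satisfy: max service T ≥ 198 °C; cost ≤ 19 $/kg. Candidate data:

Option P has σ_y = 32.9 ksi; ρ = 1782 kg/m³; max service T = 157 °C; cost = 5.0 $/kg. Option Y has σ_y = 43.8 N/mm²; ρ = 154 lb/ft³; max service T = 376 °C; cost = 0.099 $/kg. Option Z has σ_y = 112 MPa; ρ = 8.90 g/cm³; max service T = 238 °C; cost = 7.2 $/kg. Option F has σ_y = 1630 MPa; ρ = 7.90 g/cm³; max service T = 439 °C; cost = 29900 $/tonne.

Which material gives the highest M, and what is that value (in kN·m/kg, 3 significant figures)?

option Y, M = 17.8 kN·m/kg

Screen on constraints: max service T ≥ 198 °C; cost ≤ 19 $/kg. Survivors: option Y, option Z.
In SI units:
  option Y: σ_y = 43.80 MPa, ρ = 2467 kg/m³
  option Z: σ_y = 112.0 MPa, ρ = 8900 kg/m³
  option Y: M = 17.8 kN·m/kg
  option Z: M = 12.6 kN·m/kg
The maximum is for option Y.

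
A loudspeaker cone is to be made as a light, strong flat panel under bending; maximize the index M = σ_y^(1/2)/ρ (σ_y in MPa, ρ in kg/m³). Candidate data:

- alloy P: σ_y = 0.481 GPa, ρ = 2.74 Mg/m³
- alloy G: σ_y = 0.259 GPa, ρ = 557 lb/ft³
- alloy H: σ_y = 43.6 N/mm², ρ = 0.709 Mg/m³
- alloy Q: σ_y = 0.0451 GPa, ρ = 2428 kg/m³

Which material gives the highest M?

alloy H

Putting every candidate on a common basis:
  alloy P: σ_y = 481.0 MPa, ρ = 2740 kg/m³
  alloy G: σ_y = 259.0 MPa, ρ = 8922 kg/m³
  alloy H: σ_y = 43.60 MPa, ρ = 709.0 kg/m³
  alloy Q: σ_y = 45.10 MPa, ρ = 2428 kg/m³
  alloy H: M = 9.31×10⁻³
  alloy P: M = 8.00×10⁻³
  alloy Q: M = 2.77×10⁻³
  alloy G: M = 1.80×10⁻³
Highest index: alloy H.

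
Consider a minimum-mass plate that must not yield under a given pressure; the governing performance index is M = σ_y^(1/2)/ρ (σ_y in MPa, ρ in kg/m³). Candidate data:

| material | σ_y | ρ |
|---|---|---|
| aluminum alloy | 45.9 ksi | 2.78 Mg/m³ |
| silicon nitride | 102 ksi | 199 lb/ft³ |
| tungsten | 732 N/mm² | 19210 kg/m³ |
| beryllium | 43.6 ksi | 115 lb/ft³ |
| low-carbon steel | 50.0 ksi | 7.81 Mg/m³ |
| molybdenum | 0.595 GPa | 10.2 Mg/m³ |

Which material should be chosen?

beryllium

In SI units:
  aluminum alloy: σ_y = 316.5 MPa, ρ = 2780 kg/m³
  silicon nitride: σ_y = 703.3 MPa, ρ = 3188 kg/m³
  tungsten: σ_y = 732.0 MPa, ρ = 19210 kg/m³
  beryllium: σ_y = 300.6 MPa, ρ = 1842 kg/m³
  low-carbon steel: σ_y = 344.7 MPa, ρ = 7810 kg/m³
  molybdenum: σ_y = 595.0 MPa, ρ = 10200 kg/m³
  beryllium: M = 9.41×10⁻³
  silicon nitride: M = 8.32×10⁻³
  aluminum alloy: M = 6.40×10⁻³
  molybdenum: M = 2.39×10⁻³
  low-carbon steel: M = 2.38×10⁻³
  tungsten: M = 1.41×10⁻³
Beryllium has the largest M.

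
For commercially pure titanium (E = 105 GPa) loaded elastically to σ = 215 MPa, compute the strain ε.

ε = σ/E = 215 / 105000 = 2.05×10⁻³.

2.05×10⁻³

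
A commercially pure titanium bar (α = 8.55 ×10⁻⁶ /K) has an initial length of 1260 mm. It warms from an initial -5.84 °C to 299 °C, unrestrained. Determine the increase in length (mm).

3.28 mm

ΔT = 299 − (-5.84) = 304.8 K.
ΔL = α·L₀·ΔT = 8.55×10⁻⁶ × 1260 mm × 304.8 K = 3.28 mm.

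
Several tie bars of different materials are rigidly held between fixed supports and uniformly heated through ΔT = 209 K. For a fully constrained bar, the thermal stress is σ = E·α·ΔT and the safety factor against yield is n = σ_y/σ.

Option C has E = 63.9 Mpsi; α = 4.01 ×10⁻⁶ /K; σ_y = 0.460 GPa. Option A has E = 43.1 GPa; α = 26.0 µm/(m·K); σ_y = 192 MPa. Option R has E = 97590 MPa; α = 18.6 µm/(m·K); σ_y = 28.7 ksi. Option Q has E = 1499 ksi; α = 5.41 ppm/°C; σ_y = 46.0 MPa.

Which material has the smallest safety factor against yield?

Converting E to GPa, α to ×10⁻⁶/K, σ_y to MPa, then σ and n for each:
  option C: E = 440.6, α = 4.01, σ_y = 460.0 → σ = 369 MPa, n = 1.25
  option A: E = 43.10, α = 26.0, σ_y = 192.0 → σ = 234 MPa, n = 0.820
  option R: E = 97.59, α = 18.6, σ_y = 197.9 → σ = 379 MPa, n = 0.522
  option Q: E = 10.34, α = 5.41, σ_y = 46.00 → σ = 11.7 MPa, n = 3.94
The minimum is option R at n = 0.522.

option R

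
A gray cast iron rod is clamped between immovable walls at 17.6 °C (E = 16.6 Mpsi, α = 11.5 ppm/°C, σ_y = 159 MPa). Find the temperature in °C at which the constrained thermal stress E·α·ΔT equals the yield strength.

138 °C

E = 16.6 Mpsi = 114.5 GPa.
E·α·ΔT = 159.0 MPa ⇒ ΔT = 159.0 / (114.5×10³ × 11.5×10⁻⁶) = 120.8 K.
T = 17.6 + 120.8 = 138.4 °C.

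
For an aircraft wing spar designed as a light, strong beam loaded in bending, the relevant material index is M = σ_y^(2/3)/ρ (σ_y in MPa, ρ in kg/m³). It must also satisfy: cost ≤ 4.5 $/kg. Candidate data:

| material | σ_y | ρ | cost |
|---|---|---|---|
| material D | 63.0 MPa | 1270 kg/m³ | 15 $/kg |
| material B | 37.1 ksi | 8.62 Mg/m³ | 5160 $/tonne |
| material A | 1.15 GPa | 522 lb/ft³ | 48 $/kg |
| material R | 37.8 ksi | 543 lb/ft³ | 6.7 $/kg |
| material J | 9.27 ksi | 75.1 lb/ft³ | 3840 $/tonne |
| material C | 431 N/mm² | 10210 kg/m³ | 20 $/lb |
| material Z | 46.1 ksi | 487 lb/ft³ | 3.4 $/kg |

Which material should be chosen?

Screen on constraints: cost ≤ 4.5 $/kg. Survivors: material J, material Z.
In SI units:
  material J: σ_y = 63.91 MPa, ρ = 1203 kg/m³
  material Z: σ_y = 317.8 MPa, ρ = 7801 kg/m³
  material J: M = 13.3×10⁻³
  material Z: M = 5.97×10⁻³
Material J ranks first.

material J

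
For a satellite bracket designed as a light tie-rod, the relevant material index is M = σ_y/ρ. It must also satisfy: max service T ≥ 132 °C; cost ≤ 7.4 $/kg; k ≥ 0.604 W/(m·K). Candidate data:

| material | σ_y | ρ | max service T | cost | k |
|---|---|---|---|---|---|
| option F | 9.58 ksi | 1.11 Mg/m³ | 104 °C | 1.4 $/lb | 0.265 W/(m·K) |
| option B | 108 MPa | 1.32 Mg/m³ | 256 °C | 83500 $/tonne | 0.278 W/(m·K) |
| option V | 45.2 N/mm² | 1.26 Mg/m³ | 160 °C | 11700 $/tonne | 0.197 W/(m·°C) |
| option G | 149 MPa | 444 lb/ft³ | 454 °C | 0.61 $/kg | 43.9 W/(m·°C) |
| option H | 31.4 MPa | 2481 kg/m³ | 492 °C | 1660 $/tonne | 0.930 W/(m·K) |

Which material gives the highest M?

option G

Screen on constraints: max service T ≥ 132 °C; cost ≤ 7.4 $/kg; k ≥ 0.604 W/(m·K). Survivors: option G, option H.
Normalizing units and computing the index:
  option G: σ_y = 149.0 MPa, ρ = 7112 kg/m³
  option H: σ_y = 31.40 MPa, ρ = 2481 kg/m³
  option G: M = 20.9 kN·m/kg
  option H: M = 12.7 kN·m/kg
Option G has the largest M.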